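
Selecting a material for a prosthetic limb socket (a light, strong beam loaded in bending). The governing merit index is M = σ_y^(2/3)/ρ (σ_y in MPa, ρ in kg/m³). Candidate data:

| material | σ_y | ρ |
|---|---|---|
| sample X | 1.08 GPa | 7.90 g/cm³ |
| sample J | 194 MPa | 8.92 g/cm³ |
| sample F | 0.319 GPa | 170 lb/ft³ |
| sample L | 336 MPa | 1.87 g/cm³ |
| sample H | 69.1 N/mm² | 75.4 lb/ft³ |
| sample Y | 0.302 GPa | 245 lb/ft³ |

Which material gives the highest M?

sample L

Convert each candidate to consistent units, then evaluate M:
  sample X: σ_y = 1080 MPa, ρ = 7900 kg/m³
  sample J: σ_y = 194.0 MPa, ρ = 8920 kg/m³
  sample F: σ_y = 319.0 MPa, ρ = 2723 kg/m³
  sample L: σ_y = 336.0 MPa, ρ = 1870 kg/m³
  sample H: σ_y = 69.10 MPa, ρ = 1208 kg/m³
  sample Y: σ_y = 302.0 MPa, ρ = 3925 kg/m³
  sample L: M = 25.8×10⁻³
  sample F: M = 17.1×10⁻³
  sample H: M = 13.9×10⁻³
  sample X: M = 13.3×10⁻³
  sample Y: M = 11.5×10⁻³
  sample J: M = 3.76×10⁻³
Sample L has the largest M.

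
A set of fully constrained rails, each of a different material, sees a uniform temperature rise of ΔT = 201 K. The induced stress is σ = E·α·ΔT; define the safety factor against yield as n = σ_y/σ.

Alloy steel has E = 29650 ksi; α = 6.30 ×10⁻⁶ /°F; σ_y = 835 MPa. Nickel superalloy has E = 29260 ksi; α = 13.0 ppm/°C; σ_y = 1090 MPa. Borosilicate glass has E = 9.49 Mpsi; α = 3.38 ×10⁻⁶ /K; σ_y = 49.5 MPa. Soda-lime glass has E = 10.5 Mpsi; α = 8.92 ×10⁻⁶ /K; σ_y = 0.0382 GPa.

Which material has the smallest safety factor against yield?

With everything in SI (GPa, ×10⁻⁶/K, MPa):
  alloy steel: E = 204.4, α = 11.3, σ_y = 835.0 → σ = 466 MPa, n = 1.79
  nickel superalloy: E = 201.7, α = 13.0, σ_y = 1090 → σ = 527 MPa, n = 2.07
  borosilicate glass: E = 65.43, α = 3.38, σ_y = 49.50 → σ = 44.5 MPa, n = 1.11
  soda-lime glass: E = 72.39, α = 8.92, σ_y = 38.20 → σ = 130 MPa, n = 0.294
Soda-lime glass has the lowest safety factor, n = 0.294.

soda-lime glass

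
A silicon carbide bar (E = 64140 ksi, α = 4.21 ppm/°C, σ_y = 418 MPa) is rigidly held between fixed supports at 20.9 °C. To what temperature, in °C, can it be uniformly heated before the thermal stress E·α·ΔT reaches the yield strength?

E = 64140 ksi = 442.2 GPa.
E·α·ΔT = 418.0 MPa ⇒ ΔT = 418.0 / (442.2×10³ × 4.21×10⁻⁶) = 224.5 K.
T = 20.9 + 224.5 = 245.4 °C.

245 °C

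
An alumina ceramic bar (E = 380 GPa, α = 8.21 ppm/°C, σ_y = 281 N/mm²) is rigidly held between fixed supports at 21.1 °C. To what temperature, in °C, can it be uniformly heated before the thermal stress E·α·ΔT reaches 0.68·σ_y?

82.3 °C

σ_y = 281 N/mm² = 281.0 MPa.
E·α·ΔT = 191.1 MPa ⇒ ΔT = 191.1 / (380.0×10³ × 8.21×10⁻⁶) = 61.25 K.
T = 21.1 + 61.25 = 82.35 °C.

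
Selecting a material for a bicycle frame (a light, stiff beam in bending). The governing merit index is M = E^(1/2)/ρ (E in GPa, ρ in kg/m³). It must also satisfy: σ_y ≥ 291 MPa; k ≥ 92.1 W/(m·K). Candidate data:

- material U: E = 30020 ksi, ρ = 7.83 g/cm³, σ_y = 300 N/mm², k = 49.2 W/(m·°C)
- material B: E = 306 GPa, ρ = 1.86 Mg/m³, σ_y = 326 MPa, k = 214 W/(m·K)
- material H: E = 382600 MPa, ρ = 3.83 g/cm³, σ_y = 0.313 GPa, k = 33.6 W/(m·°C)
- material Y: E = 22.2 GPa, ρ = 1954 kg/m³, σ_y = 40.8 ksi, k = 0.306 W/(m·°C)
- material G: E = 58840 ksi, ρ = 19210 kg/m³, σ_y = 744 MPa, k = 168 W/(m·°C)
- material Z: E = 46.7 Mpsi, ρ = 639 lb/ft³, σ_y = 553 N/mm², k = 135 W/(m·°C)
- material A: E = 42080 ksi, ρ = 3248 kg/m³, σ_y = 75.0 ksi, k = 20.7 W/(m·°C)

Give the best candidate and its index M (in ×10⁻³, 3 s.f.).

Screen on constraints: σ_y ≥ 291 MPa; k ≥ 92.1 W/(m·K). Survivors: material B, material G, material Z.
Normalizing units and computing the index:
  material B: E = 306.0 GPa, ρ = 1860 kg/m³
  material G: E = 405.7 GPa, ρ = 19210 kg/m³
  material Z: E = 322.0 GPa, ρ = 10240 kg/m³
  material B: M = 9.40×10⁻³
  material Z: M = 1.75×10⁻³
  material G: M = 1.05×10⁻³
The maximum is for material B.

material B, M = 9.40×10⁻³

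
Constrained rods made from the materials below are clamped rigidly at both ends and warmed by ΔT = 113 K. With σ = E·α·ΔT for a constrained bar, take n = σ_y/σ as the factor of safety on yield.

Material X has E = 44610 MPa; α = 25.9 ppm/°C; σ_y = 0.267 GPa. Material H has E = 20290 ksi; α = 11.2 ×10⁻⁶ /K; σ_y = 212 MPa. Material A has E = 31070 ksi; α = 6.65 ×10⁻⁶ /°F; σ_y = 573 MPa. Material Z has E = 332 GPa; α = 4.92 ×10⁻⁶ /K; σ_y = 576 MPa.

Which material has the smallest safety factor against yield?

material H

With everything in SI (GPa, ×10⁻⁶/K, MPa):
  material X: E = 44.61, α = 25.9, σ_y = 267.0 → σ = 131 MPa, n = 2.05
  material H: E = 139.9, α = 11.2, σ_y = 212.0 → σ = 177 MPa, n = 1.20
  material A: E = 214.2, α = 12.0, σ_y = 573.0 → σ = 290 MPa, n = 1.98
  material Z: E = 332.0, α = 4.92, σ_y = 576.0 → σ = 185 MPa, n = 3.12
Material H has the lowest safety factor, n = 1.20.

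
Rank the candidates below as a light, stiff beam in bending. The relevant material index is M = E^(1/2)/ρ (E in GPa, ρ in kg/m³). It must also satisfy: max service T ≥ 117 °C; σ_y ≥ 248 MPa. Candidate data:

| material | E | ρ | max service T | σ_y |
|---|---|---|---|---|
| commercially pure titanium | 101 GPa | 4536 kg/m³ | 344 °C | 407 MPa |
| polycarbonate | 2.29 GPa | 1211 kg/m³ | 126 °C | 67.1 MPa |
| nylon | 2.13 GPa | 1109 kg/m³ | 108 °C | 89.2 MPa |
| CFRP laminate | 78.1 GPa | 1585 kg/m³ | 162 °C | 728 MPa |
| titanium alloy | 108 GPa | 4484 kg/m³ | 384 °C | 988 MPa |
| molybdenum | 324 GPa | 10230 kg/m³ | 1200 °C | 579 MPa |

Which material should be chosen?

Screen on constraints: max service T ≥ 117 °C; σ_y ≥ 248 MPa. Survivors: commercially pure titanium, CFRP laminate, titanium alloy, molybdenum.
Computing M directly (units already consistent):
  CFRP laminate: M = 5.58×10⁻³
  titanium alloy: M = 2.32×10⁻³
  commercially pure titanium: M = 2.22×10⁻³
  molybdenum: M = 1.76×10⁻³
CFRP laminate ranks first.

CFRP laminate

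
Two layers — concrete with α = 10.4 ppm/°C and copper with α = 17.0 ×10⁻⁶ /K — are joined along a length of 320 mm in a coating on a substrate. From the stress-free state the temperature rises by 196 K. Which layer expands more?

copper

α(concrete) = 10.4×10⁻⁶/K vs α(copper) = 17.0×10⁻⁶/K.
Higher α expands more for the same ΔT: copper.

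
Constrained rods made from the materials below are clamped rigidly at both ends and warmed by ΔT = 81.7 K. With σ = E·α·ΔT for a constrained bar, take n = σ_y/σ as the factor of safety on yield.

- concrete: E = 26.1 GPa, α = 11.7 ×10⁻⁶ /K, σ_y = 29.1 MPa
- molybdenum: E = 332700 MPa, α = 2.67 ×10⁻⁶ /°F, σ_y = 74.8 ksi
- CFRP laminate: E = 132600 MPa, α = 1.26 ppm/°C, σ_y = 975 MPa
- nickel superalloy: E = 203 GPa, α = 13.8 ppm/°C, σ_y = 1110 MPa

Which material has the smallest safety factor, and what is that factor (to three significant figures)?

concrete, n = 1.17

Converting E to GPa, α to ×10⁻⁶/K, σ_y to MPa, then σ and n for each:
  concrete: E = 26.10, α = 11.7, σ_y = 29.10 → σ = 24.9 MPa, n = 1.17
  molybdenum: E = 332.7, α = 4.81, σ_y = 515.7 → σ = 131 MPa, n = 3.95
  CFRP laminate: E = 132.6, α = 1.26, σ_y = 975.0 → σ = 13.7 MPa, n = 71.4
  nickel superalloy: E = 203.0, α = 13.8, σ_y = 1110 → σ = 229 MPa, n = 4.85
The minimum is concrete at n = 1.17.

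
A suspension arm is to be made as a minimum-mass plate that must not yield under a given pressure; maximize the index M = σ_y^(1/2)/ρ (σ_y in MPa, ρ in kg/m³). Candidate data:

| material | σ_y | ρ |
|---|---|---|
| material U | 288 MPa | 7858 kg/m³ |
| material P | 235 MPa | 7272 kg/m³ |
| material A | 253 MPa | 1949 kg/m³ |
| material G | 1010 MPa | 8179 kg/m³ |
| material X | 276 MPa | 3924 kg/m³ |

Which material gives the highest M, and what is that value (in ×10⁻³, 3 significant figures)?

material A, M = 8.16×10⁻³

Evaluate M for each candidate:
  material A: M = 8.16×10⁻³
  material X: M = 4.23×10⁻³
  material G: M = 3.89×10⁻³
  material U: M = 2.16×10⁻³
  material P: M = 2.11×10⁻³
The maximum is for material A.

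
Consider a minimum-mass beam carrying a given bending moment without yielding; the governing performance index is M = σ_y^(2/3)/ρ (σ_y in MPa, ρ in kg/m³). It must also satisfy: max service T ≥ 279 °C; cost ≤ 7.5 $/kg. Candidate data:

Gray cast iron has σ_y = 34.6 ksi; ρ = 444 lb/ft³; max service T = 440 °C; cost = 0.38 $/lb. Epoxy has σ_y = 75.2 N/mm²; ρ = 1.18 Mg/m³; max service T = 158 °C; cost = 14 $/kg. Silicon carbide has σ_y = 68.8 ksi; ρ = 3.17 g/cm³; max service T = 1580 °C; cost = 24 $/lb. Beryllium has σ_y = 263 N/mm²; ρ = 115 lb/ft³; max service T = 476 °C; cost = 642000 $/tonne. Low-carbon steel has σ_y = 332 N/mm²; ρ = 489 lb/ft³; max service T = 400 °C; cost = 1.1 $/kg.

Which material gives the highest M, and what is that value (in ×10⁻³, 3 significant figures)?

Screen on constraints: max service T ≥ 279 °C; cost ≤ 7.5 $/kg. Survivors: gray cast iron, low-carbon steel.
In SI units:
  gray cast iron: σ_y = 238.6 MPa, ρ = 7112 kg/m³
  low-carbon steel: σ_y = 332.0 MPa, ρ = 7833 kg/m³
  low-carbon steel: M = 6.12×10⁻³
  gray cast iron: M = 5.41×10⁻³
Low-carbon steel has the largest M.

low-carbon steel, M = 6.12×10⁻³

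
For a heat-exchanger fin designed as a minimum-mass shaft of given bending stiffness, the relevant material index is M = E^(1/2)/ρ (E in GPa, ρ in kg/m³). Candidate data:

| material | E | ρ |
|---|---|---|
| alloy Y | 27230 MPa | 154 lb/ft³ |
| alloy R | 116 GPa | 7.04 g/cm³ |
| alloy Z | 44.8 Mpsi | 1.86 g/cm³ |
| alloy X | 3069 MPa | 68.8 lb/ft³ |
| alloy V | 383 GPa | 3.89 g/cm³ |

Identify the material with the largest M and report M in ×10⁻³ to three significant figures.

In SI units:
  alloy Y: E = 27.23 GPa, ρ = 2467 kg/m³
  alloy R: E = 116.0 GPa, ρ = 7040 kg/m³
  alloy Z: E = 308.9 GPa, ρ = 1860 kg/m³
  alloy X: E = 3.069 GPa, ρ = 1102 kg/m³
  alloy V: E = 383.0 GPa, ρ = 3890 kg/m³
  alloy Z: M = 9.45×10⁻³
  alloy V: M = 5.03×10⁻³
  alloy Y: M = 2.12×10⁻³
  alloy X: M = 1.59×10⁻³
  alloy R: M = 1.53×10⁻³
Alloy Z has the largest M.

alloy Z, M = 9.45×10⁻³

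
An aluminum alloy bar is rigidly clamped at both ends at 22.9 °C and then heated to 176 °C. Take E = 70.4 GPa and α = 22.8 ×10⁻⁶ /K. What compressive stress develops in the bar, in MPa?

246 MPa

ΔT = 153.1 K. Constrained thermal stress σ = E·α·ΔT = 70.40×10³ MPa × 22.8×10⁻⁶ × 153.1 = 246 MPa (compressive).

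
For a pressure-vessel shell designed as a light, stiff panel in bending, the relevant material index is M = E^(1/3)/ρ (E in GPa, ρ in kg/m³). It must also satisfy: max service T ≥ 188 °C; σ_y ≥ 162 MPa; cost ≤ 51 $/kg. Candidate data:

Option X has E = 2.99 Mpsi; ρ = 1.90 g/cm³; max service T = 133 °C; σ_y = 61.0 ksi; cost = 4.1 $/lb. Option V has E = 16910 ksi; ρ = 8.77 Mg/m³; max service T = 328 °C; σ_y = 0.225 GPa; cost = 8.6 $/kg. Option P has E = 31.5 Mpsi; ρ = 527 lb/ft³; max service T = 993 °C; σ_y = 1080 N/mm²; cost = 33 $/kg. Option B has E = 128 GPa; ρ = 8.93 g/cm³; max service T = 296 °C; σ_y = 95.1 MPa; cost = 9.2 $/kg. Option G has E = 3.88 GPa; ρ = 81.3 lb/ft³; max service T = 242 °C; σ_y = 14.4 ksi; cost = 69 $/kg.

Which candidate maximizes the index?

Screen on constraints: max service T ≥ 188 °C; σ_y ≥ 162 MPa; cost ≤ 51 $/kg. Survivors: option V, option P.
Convert each candidate to consistent units, then evaluate M:
  option V: E = 116.6 GPa, ρ = 8770 kg/m³
  option P: E = 217.2 GPa, ρ = 8442 kg/m³
  option P: M = 0.712×10⁻³
  option V: M = 0.557×10⁻³
Option P ranks first.

option P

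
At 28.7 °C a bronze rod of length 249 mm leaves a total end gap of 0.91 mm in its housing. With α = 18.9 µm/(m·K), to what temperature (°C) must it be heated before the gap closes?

α·L₀·ΔT = 0.91 mm ⇒ ΔT = 0.91 / (18.9×10⁻⁶ × 249.0) = 193.4 K.
T = 28.7 + 193.4 = 222.1 °C.

222 °C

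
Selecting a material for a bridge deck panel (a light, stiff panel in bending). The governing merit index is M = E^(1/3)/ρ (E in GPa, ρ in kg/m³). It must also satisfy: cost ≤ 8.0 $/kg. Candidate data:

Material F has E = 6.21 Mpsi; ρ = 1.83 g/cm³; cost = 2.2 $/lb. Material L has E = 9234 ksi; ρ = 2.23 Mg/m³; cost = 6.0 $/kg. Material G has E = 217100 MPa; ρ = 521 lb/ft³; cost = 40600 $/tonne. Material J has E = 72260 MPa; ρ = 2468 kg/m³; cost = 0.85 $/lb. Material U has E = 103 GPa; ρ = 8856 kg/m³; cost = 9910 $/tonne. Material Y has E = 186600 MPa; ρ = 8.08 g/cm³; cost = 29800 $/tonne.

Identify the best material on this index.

Screen on constraints: cost ≤ 8.0 $/kg. Survivors: material F, material L, material J.
Convert each candidate to consistent units, then evaluate M:
  material F: E = 42.82 GPa, ρ = 1830 kg/m³
  material L: E = 63.67 GPa, ρ = 2230 kg/m³
  material J: E = 72.26 GPa, ρ = 2468 kg/m³
  material F: M = 1.91×10⁻³
  material L: M = 1.79×10⁻³
  material J: M = 1.69×10⁻³
Material F has the largest M.

material F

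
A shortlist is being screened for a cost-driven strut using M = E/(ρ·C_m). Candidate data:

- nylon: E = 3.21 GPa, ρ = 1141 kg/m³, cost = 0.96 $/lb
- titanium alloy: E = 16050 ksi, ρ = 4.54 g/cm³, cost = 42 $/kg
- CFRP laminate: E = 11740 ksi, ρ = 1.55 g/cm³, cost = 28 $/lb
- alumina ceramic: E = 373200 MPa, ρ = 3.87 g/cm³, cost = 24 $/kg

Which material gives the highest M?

Normalizing units and computing the index:
  nylon: E = 3.210 GPa, ρ = 1141 kg/m³, cost = 2.116 $/kg
  titanium alloy: E = 110.7 GPa, ρ = 4540 kg/m³, cost = 42.00 $/kg
  CFRP laminate: E = 80.94 GPa, ρ = 1550 kg/m³, cost = 61.73 $/kg
  alumina ceramic: E = 373.2 GPa, ρ = 3870 kg/m³, cost = 24.00 $/kg
  alumina ceramic: M = 4.02 MN·m per $
  nylon: M = 1.33 MN·m per $
  CFRP laminate: M = 0.846 MN·m per $
  titanium alloy: M = 0.580 MN·m per $
The maximum is for alumina ceramic.

alumina ceramic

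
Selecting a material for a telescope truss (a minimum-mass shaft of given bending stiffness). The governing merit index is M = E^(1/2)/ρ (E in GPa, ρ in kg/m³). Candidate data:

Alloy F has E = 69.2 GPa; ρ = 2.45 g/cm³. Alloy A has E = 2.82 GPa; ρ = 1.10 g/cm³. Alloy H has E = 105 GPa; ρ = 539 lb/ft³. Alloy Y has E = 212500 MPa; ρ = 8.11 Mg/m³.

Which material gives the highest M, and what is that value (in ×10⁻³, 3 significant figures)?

alloy F, M = 3.40×10⁻³

Normalizing units and computing the index:
  alloy F: E = 69.20 GPa, ρ = 2450 kg/m³
  alloy A: E = 2.820 GPa, ρ = 1100 kg/m³
  alloy H: E = 105.0 GPa, ρ = 8634 kg/m³
  alloy Y: E = 212.5 GPa, ρ = 8110 kg/m³
  alloy F: M = 3.40×10⁻³
  alloy Y: M = 1.80×10⁻³
  alloy A: M = 1.53×10⁻³
  alloy H: M = 1.19×10⁻³
The maximum is for alloy F.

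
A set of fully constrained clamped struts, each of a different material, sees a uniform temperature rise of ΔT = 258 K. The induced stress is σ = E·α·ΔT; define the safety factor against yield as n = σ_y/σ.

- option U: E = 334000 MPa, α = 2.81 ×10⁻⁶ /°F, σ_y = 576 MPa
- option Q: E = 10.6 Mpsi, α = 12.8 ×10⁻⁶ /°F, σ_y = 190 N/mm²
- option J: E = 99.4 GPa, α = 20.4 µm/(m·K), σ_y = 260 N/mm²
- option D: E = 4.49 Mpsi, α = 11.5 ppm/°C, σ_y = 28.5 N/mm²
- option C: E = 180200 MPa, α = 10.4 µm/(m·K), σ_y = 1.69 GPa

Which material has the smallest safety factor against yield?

option D

In consistent units (E in GPa, α in ×10⁻⁶/K, σ_y in MPa):
  option U: E = 334.0, α = 5.06, σ_y = 576.0 → σ = 436 MPa, n = 1.32
  option Q: E = 73.08, α = 23.0, σ_y = 190.0 → σ = 434 MPa, n = 0.437
  option J: E = 99.40, α = 20.4, σ_y = 260.0 → σ = 523 MPa, n = 0.497
  option D: E = 30.96, α = 11.5, σ_y = 28.50 → σ = 91.9 MPa, n = 0.310
  option C: E = 180.2, α = 10.4, σ_y = 1690 → σ = 484 MPa, n = 3.50
The minimum is option D at n = 0.310.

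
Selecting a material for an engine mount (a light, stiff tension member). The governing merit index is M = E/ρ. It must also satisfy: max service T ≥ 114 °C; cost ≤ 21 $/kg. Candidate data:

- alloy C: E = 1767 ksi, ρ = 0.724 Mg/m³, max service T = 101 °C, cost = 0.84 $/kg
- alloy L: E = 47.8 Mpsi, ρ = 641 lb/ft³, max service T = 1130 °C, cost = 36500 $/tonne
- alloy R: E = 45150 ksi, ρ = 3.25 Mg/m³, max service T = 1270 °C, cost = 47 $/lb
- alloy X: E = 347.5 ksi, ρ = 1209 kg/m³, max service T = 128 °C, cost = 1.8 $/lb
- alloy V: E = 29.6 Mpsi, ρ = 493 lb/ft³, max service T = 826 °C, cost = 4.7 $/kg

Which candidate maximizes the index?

Screen on constraints: max service T ≥ 114 °C; cost ≤ 21 $/kg. Survivors: alloy X, alloy V.
After converting to SI:
  alloy X: E = 2.396 GPa, ρ = 1209 kg/m³
  alloy V: E = 204.1 GPa, ρ = 7897 kg/m³
  alloy V: M = 25.8 MN·m/kg
  alloy X: M = 1.98 MN·m/kg
Alloy V has the largest M.

alloy V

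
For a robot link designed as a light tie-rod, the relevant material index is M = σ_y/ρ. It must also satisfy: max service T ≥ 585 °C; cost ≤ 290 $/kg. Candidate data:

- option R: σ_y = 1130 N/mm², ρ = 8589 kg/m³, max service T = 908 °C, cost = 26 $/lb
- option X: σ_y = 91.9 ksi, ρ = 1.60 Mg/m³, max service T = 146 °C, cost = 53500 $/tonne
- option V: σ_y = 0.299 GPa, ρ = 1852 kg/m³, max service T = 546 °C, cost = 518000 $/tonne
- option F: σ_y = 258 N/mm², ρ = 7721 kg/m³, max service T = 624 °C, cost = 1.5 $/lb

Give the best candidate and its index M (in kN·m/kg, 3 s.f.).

Screen on constraints: max service T ≥ 585 °C; cost ≤ 290 $/kg. Survivors: option R, option F.
Normalizing units and computing the index:
  option R: σ_y = 1130 MPa, ρ = 8589 kg/m³
  option F: σ_y = 258.0 MPa, ρ = 7721 kg/m³
  option R: M = 132 kN·m/kg
  option F: M = 33.4 kN·m/kg
Option R ranks first.

option R, M = 132 kN·m/kg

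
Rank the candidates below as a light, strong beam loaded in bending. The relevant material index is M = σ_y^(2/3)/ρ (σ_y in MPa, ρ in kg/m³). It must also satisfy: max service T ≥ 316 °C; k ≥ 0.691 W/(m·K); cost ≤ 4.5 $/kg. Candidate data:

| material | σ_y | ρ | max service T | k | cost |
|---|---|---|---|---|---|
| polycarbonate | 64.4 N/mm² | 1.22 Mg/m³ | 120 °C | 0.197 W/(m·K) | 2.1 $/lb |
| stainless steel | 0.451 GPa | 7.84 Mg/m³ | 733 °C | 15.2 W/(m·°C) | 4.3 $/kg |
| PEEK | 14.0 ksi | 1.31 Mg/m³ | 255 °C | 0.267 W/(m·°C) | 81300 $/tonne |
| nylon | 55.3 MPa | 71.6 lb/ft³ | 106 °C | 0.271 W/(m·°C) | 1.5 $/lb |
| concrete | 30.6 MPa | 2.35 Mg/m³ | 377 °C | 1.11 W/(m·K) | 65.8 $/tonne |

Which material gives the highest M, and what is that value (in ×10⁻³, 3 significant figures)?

Screen on constraints: max service T ≥ 316 °C; k ≥ 0.691 W/(m·K); cost ≤ 4.5 $/kg. Survivors: stainless steel, concrete.
Normalizing units and computing the index:
  stainless steel: σ_y = 451.0 MPa, ρ = 7840 kg/m³
  concrete: σ_y = 30.60 MPa, ρ = 2350 kg/m³
  stainless steel: M = 7.50×10⁻³
  concrete: M = 4.16×10⁻³
Stainless steel ranks first.

stainless steel, M = 7.50×10⁻³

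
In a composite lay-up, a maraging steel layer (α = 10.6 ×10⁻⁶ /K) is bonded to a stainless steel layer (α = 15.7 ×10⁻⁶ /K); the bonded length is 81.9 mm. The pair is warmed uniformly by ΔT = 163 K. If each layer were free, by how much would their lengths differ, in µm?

68.1 µm

Δα = |10.6 − 15.7|×10⁻⁶/K = 5.10×10⁻⁶/K.
ΔL_mismatch = Δα·L·ΔT = 5.10×10⁻⁶ × 81.9 mm × 163.0 K = 68.1 µm.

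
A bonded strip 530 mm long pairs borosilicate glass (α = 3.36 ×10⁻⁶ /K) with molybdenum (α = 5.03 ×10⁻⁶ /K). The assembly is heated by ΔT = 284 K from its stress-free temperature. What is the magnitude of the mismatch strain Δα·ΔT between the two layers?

4.74×10⁻⁴

Δα = |3.36 − 5.03|×10⁻⁶/K = 1.67×10⁻⁶/K.
Mismatch strain = Δα·ΔT = 1.67×10⁻⁶ × 284.0 = 4.74×10⁻⁴.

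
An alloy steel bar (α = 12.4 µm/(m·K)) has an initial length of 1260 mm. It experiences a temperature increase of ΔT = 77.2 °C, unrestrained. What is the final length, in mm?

1261.2 mm

ΔL = α·L₀·ΔT = 12.4×10⁻⁶ × 1260 mm × 77.20 K = 1.21 mm.
L = L₀ + ΔL = 1260 + 1.21 = 1261.2 mm.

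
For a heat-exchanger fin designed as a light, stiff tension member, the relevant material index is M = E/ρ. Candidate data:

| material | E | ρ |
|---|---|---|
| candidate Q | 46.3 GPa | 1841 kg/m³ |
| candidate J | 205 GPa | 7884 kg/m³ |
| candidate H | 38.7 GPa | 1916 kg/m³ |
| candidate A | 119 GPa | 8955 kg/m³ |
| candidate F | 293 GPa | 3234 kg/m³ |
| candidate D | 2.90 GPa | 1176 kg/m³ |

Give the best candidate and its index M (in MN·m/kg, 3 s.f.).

candidate F, M = 90.6 MN·m/kg

Per-candidate index values:
  candidate F: M = 90.6 MN·m/kg
  candidate J: M = 26.0 MN·m/kg
  candidate Q: M = 25.1 MN·m/kg
  candidate H: M = 20.2 MN·m/kg
  candidate A: M = 13.3 MN·m/kg
  candidate D: M = 2.47 MN·m/kg
Highest index: candidate F.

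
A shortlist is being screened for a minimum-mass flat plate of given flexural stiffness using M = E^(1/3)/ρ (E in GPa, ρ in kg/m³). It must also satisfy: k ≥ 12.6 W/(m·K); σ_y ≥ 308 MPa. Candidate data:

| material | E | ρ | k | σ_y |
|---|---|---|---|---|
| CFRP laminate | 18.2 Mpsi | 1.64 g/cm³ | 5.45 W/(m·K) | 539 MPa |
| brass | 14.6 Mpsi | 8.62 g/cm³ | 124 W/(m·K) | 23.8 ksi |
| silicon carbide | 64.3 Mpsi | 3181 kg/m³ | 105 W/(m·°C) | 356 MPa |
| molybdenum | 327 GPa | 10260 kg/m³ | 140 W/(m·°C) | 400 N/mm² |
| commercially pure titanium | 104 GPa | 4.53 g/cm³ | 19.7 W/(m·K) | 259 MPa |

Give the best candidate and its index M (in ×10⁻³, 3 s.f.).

silicon carbide, M = 2.40×10⁻³

Screen on constraints: k ≥ 12.6 W/(m·K); σ_y ≥ 308 MPa. Survivors: silicon carbide, molybdenum.
Normalizing units and computing the index:
  silicon carbide: E = 443.3 GPa, ρ = 3181 kg/m³
  molybdenum: E = 327.0 GPa, ρ = 10260 kg/m³
  silicon carbide: M = 2.40×10⁻³
  molybdenum: M = 0.671×10⁻³
Highest index: silicon carbide.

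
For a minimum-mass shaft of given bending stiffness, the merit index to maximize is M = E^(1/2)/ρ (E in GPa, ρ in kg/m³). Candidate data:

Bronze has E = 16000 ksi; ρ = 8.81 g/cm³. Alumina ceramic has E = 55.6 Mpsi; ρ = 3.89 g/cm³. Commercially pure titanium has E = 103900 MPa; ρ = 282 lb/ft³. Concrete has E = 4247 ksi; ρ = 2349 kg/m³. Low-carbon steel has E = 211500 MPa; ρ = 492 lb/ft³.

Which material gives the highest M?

In SI units:
  bronze: E = 110.3 GPa, ρ = 8810 kg/m³
  alumina ceramic: E = 383.3 GPa, ρ = 3890 kg/m³
  commercially pure titanium: E = 103.9 GPa, ρ = 4517 kg/m³
  concrete: E = 29.28 GPa, ρ = 2349 kg/m³
  low-carbon steel: E = 211.5 GPa, ρ = 7881 kg/m³
  alumina ceramic: M = 5.03×10⁻³
  concrete: M = 2.30×10⁻³
  commercially pure titanium: M = 2.26×10⁻³
  low-carbon steel: M = 1.85×10⁻³
  bronze: M = 1.19×10⁻³
Alumina ceramic has the largest M.

alumina ceramic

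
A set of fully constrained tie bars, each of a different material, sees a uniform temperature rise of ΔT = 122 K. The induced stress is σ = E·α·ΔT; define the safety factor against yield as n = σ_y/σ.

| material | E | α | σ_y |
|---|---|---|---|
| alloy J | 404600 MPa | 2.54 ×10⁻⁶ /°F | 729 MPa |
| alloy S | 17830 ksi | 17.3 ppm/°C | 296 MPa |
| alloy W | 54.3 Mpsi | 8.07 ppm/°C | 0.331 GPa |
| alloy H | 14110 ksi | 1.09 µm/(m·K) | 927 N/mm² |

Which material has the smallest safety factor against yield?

Per material, after unit conversion:
  alloy J: E = 404.6, α = 4.57, σ_y = 729.0 → σ = 226 MPa, n = 3.23
  alloy S: E = 122.9, α = 17.3, σ_y = 296.0 → σ = 259 MPa, n = 1.14
  alloy W: E = 374.4, α = 8.07, σ_y = 331.0 → σ = 369 MPa, n = 0.898
  alloy H: E = 97.29, α = 1.09, σ_y = 927.0 → σ = 12.9 MPa, n = 71.7
Smallest n: alloy W with n = 0.898.

alloy W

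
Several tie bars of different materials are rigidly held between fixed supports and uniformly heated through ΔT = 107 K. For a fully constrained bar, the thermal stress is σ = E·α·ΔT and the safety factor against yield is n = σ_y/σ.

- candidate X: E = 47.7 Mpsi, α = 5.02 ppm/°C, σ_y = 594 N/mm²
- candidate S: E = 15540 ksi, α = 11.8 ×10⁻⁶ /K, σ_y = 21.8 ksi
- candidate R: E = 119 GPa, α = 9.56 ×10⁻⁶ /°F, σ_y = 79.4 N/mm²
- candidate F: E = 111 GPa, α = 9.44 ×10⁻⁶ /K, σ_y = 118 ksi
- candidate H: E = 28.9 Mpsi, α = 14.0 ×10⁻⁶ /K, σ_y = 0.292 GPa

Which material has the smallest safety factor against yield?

Converting E to GPa, α to ×10⁻⁶/K, σ_y to MPa, then σ and n for each:
  candidate X: E = 328.9, α = 5.02, σ_y = 594.0 → σ = 177 MPa, n = 3.36
  candidate S: E = 107.1, α = 11.8, σ_y = 150.3 → σ = 135 MPa, n = 1.11
  candidate R: E = 119.0, α = 17.2, σ_y = 79.40 → σ = 219 MPa, n = 0.362
  candidate F: E = 111.0, α = 9.44, σ_y = 813.6 → σ = 112 MPa, n = 7.26
  candidate H: E = 199.3, α = 14.0, σ_y = 292.0 → σ = 298 MPa, n = 0.978
Smallest n: candidate R with n = 0.362.

candidate R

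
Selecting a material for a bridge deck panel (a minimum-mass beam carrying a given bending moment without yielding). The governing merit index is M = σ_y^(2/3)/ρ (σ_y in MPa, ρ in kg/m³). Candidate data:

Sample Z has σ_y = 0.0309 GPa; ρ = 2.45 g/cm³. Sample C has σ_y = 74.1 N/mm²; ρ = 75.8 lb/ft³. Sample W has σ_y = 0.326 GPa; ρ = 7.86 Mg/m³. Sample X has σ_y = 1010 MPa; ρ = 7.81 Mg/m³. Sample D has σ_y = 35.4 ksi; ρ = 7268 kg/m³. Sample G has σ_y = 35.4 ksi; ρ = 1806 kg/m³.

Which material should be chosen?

Convert each candidate to consistent units, then evaluate M:
  sample Z: σ_y = 30.90 MPa, ρ = 2450 kg/m³
  sample C: σ_y = 74.10 MPa, ρ = 1214 kg/m³
  sample W: σ_y = 326.0 MPa, ρ = 7860 kg/m³
  sample X: σ_y = 1010 MPa, ρ = 7810 kg/m³
  sample D: σ_y = 244.1 MPa, ρ = 7268 kg/m³
  sample G: σ_y = 244.1 MPa, ρ = 1806 kg/m³
  sample G: M = 21.6×10⁻³
  sample C: M = 14.5×10⁻³
  sample X: M = 12.9×10⁻³
  sample W: M = 6.03×10⁻³
  sample D: M = 5.37×10⁻³
  sample Z: M = 4.02×10⁻³
Sample G has the largest M.

sample G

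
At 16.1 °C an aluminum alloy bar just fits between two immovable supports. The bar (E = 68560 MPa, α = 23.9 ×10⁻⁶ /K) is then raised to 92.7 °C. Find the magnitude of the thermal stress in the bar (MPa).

126 MPa

E = 68560 MPa = 68.56 GPa.
ΔT = 76.60 K. Constrained thermal stress σ = E·α·ΔT = 68.56×10³ MPa × 23.9×10⁻⁶ × 76.60 = 126 MPa (compressive).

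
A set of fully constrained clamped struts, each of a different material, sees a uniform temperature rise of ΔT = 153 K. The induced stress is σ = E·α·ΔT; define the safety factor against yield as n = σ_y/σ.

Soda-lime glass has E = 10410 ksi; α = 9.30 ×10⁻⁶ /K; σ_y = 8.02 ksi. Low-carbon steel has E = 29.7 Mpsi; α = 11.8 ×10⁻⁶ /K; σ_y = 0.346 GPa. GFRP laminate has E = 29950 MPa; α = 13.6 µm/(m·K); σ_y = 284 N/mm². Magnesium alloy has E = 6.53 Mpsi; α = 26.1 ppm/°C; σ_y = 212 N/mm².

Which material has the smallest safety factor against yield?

Converting E to GPa, α to ×10⁻⁶/K, σ_y to MPa, then σ and n for each:
  soda-lime glass: E = 71.77, α = 9.30, σ_y = 55.30 → σ = 102 MPa, n = 0.541
  low-carbon steel: E = 204.8, α = 11.8, σ_y = 346.0 → σ = 370 MPa, n = 0.936
  GFRP laminate: E = 29.95, α = 13.6, σ_y = 284.0 → σ = 62.3 MPa, n = 4.56
  magnesium alloy: E = 45.02, α = 26.1, σ_y = 212.0 → σ = 180 MPa, n = 1.18
The minimum is soda-lime glass at n = 0.541.

soda-lime glass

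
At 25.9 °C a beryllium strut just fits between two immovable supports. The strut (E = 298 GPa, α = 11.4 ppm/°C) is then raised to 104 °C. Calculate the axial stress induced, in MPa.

265 MPa

ΔT = 78.10 K. Constrained thermal stress σ = E·α·ΔT = 298.0×10³ MPa × 11.4×10⁻⁶ × 78.10 = 265 MPa (compressive).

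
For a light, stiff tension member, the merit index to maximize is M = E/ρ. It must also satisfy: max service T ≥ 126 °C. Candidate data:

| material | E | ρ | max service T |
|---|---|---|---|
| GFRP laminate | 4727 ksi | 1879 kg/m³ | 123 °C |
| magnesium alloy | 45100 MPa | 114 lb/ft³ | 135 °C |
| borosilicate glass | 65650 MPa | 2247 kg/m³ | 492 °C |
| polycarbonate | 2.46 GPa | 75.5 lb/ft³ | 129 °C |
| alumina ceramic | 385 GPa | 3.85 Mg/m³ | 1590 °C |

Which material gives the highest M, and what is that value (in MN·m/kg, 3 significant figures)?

Screen on constraints: max service T ≥ 126 °C. Survivors: magnesium alloy, borosilicate glass, polycarbonate, alumina ceramic.
Putting every candidate on a common basis:
  magnesium alloy: E = 45.10 GPa, ρ = 1826 kg/m³
  borosilicate glass: E = 65.65 GPa, ρ = 2247 kg/m³
  polycarbonate: E = 2.460 GPa, ρ = 1209 kg/m³
  alumina ceramic: E = 385.0 GPa, ρ = 3850 kg/m³
  alumina ceramic: M = 100 MN·m/kg
  borosilicate glass: M = 29.2 MN·m/kg
  magnesium alloy: M = 24.7 MN·m/kg
  polycarbonate: M = 2.03 MN·m/kg
Highest index: alumina ceramic.

alumina ceramic, M = 100 MN·m/kg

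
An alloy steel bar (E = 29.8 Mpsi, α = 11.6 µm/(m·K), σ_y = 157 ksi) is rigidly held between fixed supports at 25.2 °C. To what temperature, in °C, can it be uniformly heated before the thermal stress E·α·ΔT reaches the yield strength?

E = 29.8 Mpsi = 205.5 GPa.
σ_y = 157 ksi = 1082 MPa.
E·α·ΔT = 1082 MPa ⇒ ΔT = 1082 / (205.5×10³ × 11.6×10⁻⁶) = 454.2 K.
T = 25.2 + 454.2 = 479.4 °C.

479 °C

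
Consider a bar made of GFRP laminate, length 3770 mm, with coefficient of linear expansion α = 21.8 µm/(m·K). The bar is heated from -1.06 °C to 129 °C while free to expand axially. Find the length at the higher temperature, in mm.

ΔT = 129 − (-1.06) = 130.1 K.
ΔL = α·L₀·ΔT = 21.8×10⁻⁶ × 3770 mm × 130.1 K = 10.7 mm.
L = L₀ + ΔL = 3770 + 10.7 = 3780.7 mm.

3780.7 mm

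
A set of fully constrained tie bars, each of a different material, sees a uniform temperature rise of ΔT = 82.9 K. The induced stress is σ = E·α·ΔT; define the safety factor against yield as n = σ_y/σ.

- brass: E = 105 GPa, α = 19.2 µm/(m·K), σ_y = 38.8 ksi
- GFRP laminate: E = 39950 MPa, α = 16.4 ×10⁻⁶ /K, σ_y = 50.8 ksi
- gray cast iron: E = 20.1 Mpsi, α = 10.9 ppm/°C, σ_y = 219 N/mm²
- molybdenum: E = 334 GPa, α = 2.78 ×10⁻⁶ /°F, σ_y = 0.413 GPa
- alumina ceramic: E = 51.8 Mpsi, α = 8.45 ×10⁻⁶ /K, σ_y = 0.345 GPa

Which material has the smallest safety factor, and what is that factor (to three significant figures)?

In consistent units (E in GPa, α in ×10⁻⁶/K, σ_y in MPa):
  brass: E = 105.0, α = 19.2, σ_y = 267.5 → σ = 167 MPa, n = 1.60
  GFRP laminate: E = 39.95, α = 16.4, σ_y = 350.3 → σ = 54.3 MPa, n = 6.45
  gray cast iron: E = 138.6, α = 10.9, σ_y = 219.0 → σ = 125 MPa, n = 1.75
  molybdenum: E = 334.0, α = 5.00, σ_y = 413.0 → σ = 139 MPa, n = 2.98
  alumina ceramic: E = 357.1, α = 8.45, σ_y = 345.0 → σ = 250 MPa, n = 1.38
Smallest n: alumina ceramic with n = 1.38.

alumina ceramic, n = 1.38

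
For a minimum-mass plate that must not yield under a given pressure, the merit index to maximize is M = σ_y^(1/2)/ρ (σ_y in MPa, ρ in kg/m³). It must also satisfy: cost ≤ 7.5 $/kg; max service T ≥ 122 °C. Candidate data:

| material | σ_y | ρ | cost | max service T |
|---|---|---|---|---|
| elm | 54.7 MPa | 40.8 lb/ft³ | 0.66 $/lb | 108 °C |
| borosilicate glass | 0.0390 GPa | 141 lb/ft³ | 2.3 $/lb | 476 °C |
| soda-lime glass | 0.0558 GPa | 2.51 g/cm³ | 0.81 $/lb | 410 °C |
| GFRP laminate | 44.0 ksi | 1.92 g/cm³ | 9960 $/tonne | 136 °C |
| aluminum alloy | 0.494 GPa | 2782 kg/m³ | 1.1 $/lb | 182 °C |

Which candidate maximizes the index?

aluminum alloy

Screen on constraints: cost ≤ 7.5 $/kg; max service T ≥ 122 °C. Survivors: borosilicate glass, soda-lime glass, aluminum alloy.
Convert each candidate to consistent units, then evaluate M:
  borosilicate glass: σ_y = 39.00 MPa, ρ = 2259 kg/m³
  soda-lime glass: σ_y = 55.80 MPa, ρ = 2510 kg/m³
  aluminum alloy: σ_y = 494.0 MPa, ρ = 2782 kg/m³
  aluminum alloy: M = 7.99×10⁻³
  soda-lime glass: M = 2.98×10⁻³
  borosilicate glass: M = 2.76×10⁻³
Highest index: aluminum alloy.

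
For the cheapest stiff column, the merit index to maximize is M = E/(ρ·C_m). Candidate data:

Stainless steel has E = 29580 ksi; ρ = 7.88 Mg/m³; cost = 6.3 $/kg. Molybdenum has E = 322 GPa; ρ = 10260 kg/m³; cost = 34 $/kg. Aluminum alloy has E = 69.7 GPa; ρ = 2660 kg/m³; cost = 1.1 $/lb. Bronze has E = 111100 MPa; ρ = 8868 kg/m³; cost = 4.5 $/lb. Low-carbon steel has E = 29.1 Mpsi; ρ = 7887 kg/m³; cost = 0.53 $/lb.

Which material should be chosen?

low-carbon steel

Putting every candidate on a common basis:
  stainless steel: E = 203.9 GPa, ρ = 7880 kg/m³, cost = 6.300 $/kg
  molybdenum: E = 322.0 GPa, ρ = 10260 kg/m³, cost = 34.00 $/kg
  aluminum alloy: E = 69.70 GPa, ρ = 2660 kg/m³, cost = 2.425 $/kg
  bronze: E = 111.1 GPa, ρ = 8868 kg/m³, cost = 9.921 $/kg
  low-carbon steel: E = 200.6 GPa, ρ = 7887 kg/m³, cost = 1.168 $/kg
  low-carbon steel: M = 21.8 MN·m per $
  aluminum alloy: M = 10.8 MN·m per $
  stainless steel: M = 4.11 MN·m per $
  bronze: M = 1.26 MN·m per $
  molybdenum: M = 0.923 MN·m per $
Low-carbon steel ranks first.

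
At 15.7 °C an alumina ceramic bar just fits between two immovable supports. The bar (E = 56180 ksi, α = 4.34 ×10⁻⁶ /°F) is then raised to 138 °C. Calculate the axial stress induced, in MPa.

370 MPa

E = 56180 ksi = 387.3 GPa.
α = 4.34×10⁻⁶/°F × 9/5 = 7.81×10⁻⁶/K.
ΔT = 122.3 K. Constrained thermal stress σ = E·α·ΔT = 387.3×10³ MPa × 7.81×10⁻⁶ × 122.3 = 370 MPa (compressive).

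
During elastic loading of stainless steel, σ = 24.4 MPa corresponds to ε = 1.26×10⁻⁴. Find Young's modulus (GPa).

E = σ/ε = 24.4 MPa / 1.26×10⁻⁴ = 193700 MPa = 194 GPa.

194 GPa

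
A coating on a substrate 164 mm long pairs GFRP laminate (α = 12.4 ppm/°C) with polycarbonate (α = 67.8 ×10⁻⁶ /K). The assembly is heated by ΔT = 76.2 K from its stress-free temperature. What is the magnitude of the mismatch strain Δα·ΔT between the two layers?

4.22×10⁻³

Δα = |12.4 − 67.8|×10⁻⁶/K = 55.4×10⁻⁶/K.
Mismatch strain = Δα·ΔT = 55.4×10⁻⁶ × 76.2 = 4.22×10⁻³.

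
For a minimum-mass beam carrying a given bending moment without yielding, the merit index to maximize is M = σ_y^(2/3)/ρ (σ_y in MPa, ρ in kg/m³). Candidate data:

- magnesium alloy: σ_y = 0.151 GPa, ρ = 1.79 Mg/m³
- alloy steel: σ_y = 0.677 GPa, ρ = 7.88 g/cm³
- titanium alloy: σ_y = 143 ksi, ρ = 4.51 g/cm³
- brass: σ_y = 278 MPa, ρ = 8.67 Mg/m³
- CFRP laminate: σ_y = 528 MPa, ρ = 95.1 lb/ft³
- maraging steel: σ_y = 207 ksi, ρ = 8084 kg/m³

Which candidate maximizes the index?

Normalizing units and computing the index:
  magnesium alloy: σ_y = 151.0 MPa, ρ = 1790 kg/m³
  alloy steel: σ_y = 677.0 MPa, ρ = 7880 kg/m³
  titanium alloy: σ_y = 986.0 MPa, ρ = 4510 kg/m³
  brass: σ_y = 278.0 MPa, ρ = 8670 kg/m³
  CFRP laminate: σ_y = 528.0 MPa, ρ = 1523 kg/m³
  maraging steel: σ_y = 1427 MPa, ρ = 8084 kg/m³
  CFRP laminate: M = 42.9×10⁻³
  titanium alloy: M = 22.0×10⁻³
  magnesium alloy: M = 15.8×10⁻³
  maraging steel: M = 15.7×10⁻³
  alloy steel: M = 9.78×10⁻³
  brass: M = 4.91×10⁻³
CFRP laminate has the largest M.

CFRP laminate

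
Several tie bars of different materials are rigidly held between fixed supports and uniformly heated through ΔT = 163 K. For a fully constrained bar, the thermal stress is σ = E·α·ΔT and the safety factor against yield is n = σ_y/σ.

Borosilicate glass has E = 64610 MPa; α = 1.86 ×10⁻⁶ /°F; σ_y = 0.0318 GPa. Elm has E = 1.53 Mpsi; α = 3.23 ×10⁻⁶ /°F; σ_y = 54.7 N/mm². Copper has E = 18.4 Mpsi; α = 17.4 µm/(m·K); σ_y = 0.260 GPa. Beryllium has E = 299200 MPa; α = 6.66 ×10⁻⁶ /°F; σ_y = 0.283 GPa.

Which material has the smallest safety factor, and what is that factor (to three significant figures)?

beryllium, n = 0.484

Per material, after unit conversion:
  borosilicate glass: E = 64.61, α = 3.35, σ_y = 31.80 → σ = 35.3 MPa, n = 0.902
  elm: E = 10.55, α = 5.81, σ_y = 54.70 → σ = 10.0 MPa, n = 5.47
  copper: E = 126.9, α = 17.4, σ_y = 260.0 → σ = 360 MPa, n = 0.723
  beryllium: E = 299.2, α = 12.0, σ_y = 283.0 → σ = 585 MPa, n = 0.484
Beryllium has the lowest safety factor, n = 0.484.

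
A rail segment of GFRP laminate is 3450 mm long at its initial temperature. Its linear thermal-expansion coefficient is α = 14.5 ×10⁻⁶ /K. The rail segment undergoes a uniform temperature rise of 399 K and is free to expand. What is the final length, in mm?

ΔL = α·L₀·ΔT = 14.5×10⁻⁶ × 3450 mm × 399.0 K = 20.0 mm.
L = L₀ + ΔL = 3450 + 20.0 = 3470.0 mm.

3470.0 mm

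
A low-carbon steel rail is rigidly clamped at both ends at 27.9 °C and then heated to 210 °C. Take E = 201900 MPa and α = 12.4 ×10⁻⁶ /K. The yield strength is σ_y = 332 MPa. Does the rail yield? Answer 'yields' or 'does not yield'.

yields

E = 201900 MPa = 201.9 GPa.
ΔT = 182.1 K. Constrained thermal stress σ = E·α·ΔT = 201.9×10³ MPa × 12.4×10⁻⁶ × 182.1 = 456 MPa (compressive).
Compare to σ_y = 332 MPa: σ ≥ σ_y, so it yields.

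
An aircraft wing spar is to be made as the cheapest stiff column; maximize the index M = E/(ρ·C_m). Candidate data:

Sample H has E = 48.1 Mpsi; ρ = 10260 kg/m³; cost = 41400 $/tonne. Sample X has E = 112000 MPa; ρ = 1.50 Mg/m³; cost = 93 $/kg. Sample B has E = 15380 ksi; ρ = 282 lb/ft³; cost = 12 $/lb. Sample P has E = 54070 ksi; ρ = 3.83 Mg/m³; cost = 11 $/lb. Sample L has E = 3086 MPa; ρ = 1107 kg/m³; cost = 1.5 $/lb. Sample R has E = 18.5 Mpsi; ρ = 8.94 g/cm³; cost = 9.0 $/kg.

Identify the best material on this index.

Convert each candidate to consistent units, then evaluate M:
  sample H: E = 331.6 GPa, ρ = 10260 kg/m³, cost = 41.40 $/kg
  sample X: E = 112.0 GPa, ρ = 1500 kg/m³, cost = 93.00 $/kg
  sample B: E = 106.0 GPa, ρ = 4517 kg/m³, cost = 26.46 $/kg
  sample P: E = 372.8 GPa, ρ = 3830 kg/m³, cost = 24.25 $/kg
  sample L: E = 3.086 GPa, ρ = 1107 kg/m³, cost = 3.307 $/kg
  sample R: E = 127.6 GPa, ρ = 8940 kg/m³, cost = 9.000 $/kg
  sample P: M = 4.01 MN·m per $
  sample R: M = 1.59 MN·m per $
  sample B: M = 0.887 MN·m per $
  sample L: M = 0.843 MN·m per $
  sample X: M = 0.803 MN·m per $
  sample H: M = 0.781 MN·m per $
Sample P ranks first.

sample P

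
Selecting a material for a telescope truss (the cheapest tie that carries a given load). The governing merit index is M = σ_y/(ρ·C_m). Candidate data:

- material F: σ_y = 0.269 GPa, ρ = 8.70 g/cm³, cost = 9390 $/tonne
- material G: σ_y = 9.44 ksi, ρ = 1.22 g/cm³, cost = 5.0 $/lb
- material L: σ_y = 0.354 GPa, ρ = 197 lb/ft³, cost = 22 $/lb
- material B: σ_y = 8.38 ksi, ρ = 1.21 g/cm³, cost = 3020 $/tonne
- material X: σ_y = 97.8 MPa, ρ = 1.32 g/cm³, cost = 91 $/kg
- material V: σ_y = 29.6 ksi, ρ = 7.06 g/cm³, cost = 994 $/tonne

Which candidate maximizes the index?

material V

In SI units:
  material F: σ_y = 269.0 MPa, ρ = 8700 kg/m³, cost = 9.390 $/kg
  material G: σ_y = 65.09 MPa, ρ = 1220 kg/m³, cost = 11.02 $/kg
  material L: σ_y = 354.0 MPa, ρ = 3156 kg/m³, cost = 48.50 $/kg
  material B: σ_y = 57.78 MPa, ρ = 1210 kg/m³, cost = 3.020 $/kg
  material X: σ_y = 97.80 MPa, ρ = 1320 kg/m³, cost = 91.00 $/kg
  material V: σ_y = 204.1 MPa, ρ = 7060 kg/m³, cost = 0.9940 $/kg
  material V: M = 29.1 kN·m per $
  material B: M = 15.8 kN·m per $
  material G: M = 4.84 kN·m per $
  material F: M = 3.29 kN·m per $
  material L: M = 2.31 kN·m per $
  material X: M = 0.814 kN·m per $
The maximum is for material V.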